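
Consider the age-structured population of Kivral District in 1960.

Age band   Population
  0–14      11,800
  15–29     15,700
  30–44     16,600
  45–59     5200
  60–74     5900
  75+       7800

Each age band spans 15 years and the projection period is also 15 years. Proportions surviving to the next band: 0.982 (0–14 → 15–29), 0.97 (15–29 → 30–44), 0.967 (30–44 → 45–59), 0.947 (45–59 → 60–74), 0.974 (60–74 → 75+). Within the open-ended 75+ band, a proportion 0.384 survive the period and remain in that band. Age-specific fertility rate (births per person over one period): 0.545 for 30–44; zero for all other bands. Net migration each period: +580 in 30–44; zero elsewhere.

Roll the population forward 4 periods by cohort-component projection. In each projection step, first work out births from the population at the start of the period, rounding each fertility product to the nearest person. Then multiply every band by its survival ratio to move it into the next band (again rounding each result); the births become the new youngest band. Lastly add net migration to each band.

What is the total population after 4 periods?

60831

Call the groups 1 to 6, youngest first.
[period 1]
Births: 16600 × 0.545 = 9047
Group 2: 11800 × 0.982 = 11588
Group 3: 15700 × 0.97 = 15229
Group 4: 16600 × 0.967 = 16052
Group 5: 5200 × 0.947 = 4924
Group 6: 5900 × 0.974 + 7800 × 0.384 = 5747 + 2995 = 8742
Net migration: Group 3 + 580 → 15809
Population now: 0–14=9047, 15–29=11588, 30–44=15809, 45–59=16052, 60–74=4924, 75+=8742
[period 2]
Births: 15809 × 0.545 = 8616
Group 2: 9047 × 0.982 = 8884
Group 3: 11588 × 0.97 = 11240
Group 4: 15809 × 0.967 = 15287
Group 5: 16052 × 0.947 = 15201
Group 6: 4924 × 0.974 + 8742 × 0.384 = 4796 + 3357 = 8153
Net migration: Group 3 + 580 → 11820
Population now: 0–14=8616, 15–29=8884, 30–44=11820, 45–59=15287, 60–74=15201, 75+=8153
[period 3]
Births: 11820 × 0.545 = 6442
Group 2: 8616 × 0.982 = 8461
Group 3: 8884 × 0.97 = 8617
Group 4: 11820 × 0.967 = 11430
Group 5: 15287 × 0.947 = 14477
Group 6: 15201 × 0.974 + 8153 × 0.384 = 14806 + 3131 = 17937
Net migration: Group 3 + 580 → 9197
Population now: 0–14=6442, 15–29=8461, 30–44=9197, 45–59=11430, 60–74=14477, 75+=17937
[period 4]
Births: 9197 × 0.545 = 5012
Group 2: 6442 × 0.982 = 6326
Group 3: 8461 × 0.97 = 8207
Group 4: 9197 × 0.967 = 8893
Group 5: 11430 × 0.947 = 10824
Group 6: 14477 × 0.974 + 17937 × 0.384 = 14101 + 6888 = 20989
Net migration: Group 3 + 580 → 8787
Population now: 0–14=5012, 15–29=6326, 30–44=8787, 45–59=8893, 60–74=10824, 75+=20989
Total after period 4: 5012 + 6326 + 8787 + 8893 + 10824 + 20989 = 60831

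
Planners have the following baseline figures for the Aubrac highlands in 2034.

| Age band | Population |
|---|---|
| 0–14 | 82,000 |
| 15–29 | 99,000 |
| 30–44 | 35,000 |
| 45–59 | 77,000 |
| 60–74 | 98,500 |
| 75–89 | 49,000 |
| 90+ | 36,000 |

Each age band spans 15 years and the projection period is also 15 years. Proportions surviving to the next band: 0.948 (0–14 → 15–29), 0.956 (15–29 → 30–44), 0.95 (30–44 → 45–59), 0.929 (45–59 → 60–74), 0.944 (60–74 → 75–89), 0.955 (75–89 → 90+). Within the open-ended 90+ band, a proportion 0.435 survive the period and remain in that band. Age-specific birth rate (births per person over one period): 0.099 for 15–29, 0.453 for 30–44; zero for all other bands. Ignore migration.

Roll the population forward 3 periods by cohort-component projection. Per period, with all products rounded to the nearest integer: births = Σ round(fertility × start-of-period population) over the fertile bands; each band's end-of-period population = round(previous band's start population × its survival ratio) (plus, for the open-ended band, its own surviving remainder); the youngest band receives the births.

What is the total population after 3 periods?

405486

— Period 1 —
Births: 99000 * 0.099 = 9801, 35000 * 0.453 = 15855 ⇒ total 25656
15–29: 82000 * 0.948 = 77736
30–44: 99000 * 0.956 = 94644
45–59: 35000 * 0.95 = 33250
60–74: 77000 * 0.929 = 71533
75–89: 98500 * 0.944 = 92984
90+: 49000 * 0.955 + 36000 * 0.435 = 46795 + 15660 = 62455
→ [25656, 77736, 94644, 33250, 71533, 92984, 62455]
— Period 2 —
Births: 77736 * 0.099 = 7696, 94644 * 0.453 = 42874 ⇒ total 50570
15–29: 25656 * 0.948 = 24322
30–44: 77736 * 0.956 = 74316
45–59: 94644 * 0.95 = 89912
60–74: 33250 * 0.929 = 30889
75–89: 71533 * 0.944 = 67527
90+: 92984 * 0.955 + 62455 * 0.435 = 88800 + 27168 = 115968
→ [50570, 24322, 74316, 89912, 30889, 67527, 115968]
— Period 3 —
Births: 24322 * 0.099 = 2408, 74316 * 0.453 = 33665 ⇒ total 36073
15–29: 50570 * 0.948 = 47940
30–44: 24322 * 0.956 = 23252
45–59: 74316 * 0.95 = 70600
60–74: 89912 * 0.929 = 83528
75–89: 30889 * 0.944 = 29159
90+: 67527 * 0.955 + 115968 * 0.435 = 64488 + 50446 = 114934
→ [36073, 47940, 23252, 70600, 83528, 29159, 114934]
Total after period 3: 36073 + 47940 + 23252 + 70600 + 83528 + 29159 + 114934 = 405486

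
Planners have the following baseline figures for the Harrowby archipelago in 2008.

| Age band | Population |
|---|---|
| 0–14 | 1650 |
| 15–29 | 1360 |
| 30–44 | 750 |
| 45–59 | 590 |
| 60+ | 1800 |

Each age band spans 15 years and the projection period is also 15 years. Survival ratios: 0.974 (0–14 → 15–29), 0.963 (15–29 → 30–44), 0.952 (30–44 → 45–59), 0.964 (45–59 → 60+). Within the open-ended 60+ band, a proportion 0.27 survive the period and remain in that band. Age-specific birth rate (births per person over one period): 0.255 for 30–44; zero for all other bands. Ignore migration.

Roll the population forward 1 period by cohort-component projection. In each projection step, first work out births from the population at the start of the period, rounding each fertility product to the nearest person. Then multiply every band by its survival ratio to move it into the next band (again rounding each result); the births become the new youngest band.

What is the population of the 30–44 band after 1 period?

Period 1:
Births: 750 × 0.255 = 191
15–29: 1650 × 0.974 = 1607
30–44: 1360 × 0.963 = 1310
45–59: 750 × 0.952 = 714
60+: 590 × 0.964 + 1800 × 0.27 = 569 + 486 = 1055
Population now: 0–14=191, 15–29=1607, 30–44=1310, 45–59=714, 60+=1055

1310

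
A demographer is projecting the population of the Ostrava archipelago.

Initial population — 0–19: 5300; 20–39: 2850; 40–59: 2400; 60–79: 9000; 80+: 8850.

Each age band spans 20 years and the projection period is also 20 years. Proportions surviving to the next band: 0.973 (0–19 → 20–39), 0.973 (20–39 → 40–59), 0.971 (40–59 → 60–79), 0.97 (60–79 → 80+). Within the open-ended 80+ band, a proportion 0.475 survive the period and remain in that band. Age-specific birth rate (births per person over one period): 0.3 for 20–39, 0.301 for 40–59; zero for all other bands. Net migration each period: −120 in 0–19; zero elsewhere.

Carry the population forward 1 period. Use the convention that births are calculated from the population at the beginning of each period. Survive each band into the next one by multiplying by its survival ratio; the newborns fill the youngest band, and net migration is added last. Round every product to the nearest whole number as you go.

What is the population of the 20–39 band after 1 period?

5157

Let group 1 be 0–19 through group 5 = 80+.
[period 1]
Births: 2850 × 0.3 = 855, 2400 × 0.301 = 722 → total 1577
Group 2: 5300 × 0.973 = 5157
Group 3: 2850 × 0.973 = 2773
Group 4: 2400 × 0.971 = 2330
Group 5: 9000 × 0.97 + 8850 × 0.475 = 8730 + 4204 = 12934
Net migration: Group 1 − 120 → 1457
→ [1457, 5157, 2773, 2330, 12934]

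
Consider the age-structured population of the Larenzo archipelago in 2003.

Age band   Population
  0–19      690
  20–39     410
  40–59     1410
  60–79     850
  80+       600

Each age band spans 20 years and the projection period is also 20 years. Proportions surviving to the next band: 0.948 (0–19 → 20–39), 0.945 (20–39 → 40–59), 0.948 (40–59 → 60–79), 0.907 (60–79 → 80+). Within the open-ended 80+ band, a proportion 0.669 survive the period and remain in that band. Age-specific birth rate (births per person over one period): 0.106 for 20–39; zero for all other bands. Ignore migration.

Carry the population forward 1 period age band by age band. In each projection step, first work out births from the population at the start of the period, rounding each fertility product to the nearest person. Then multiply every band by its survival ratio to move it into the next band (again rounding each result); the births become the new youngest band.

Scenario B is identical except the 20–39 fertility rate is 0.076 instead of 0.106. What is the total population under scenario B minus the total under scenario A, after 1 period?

-12

After projecting period 1:
Births: 410 × 0.106 = 43
20–39: 690 × 0.948 = 654
40–59: 410 × 0.945 = 387
60–79: 1410 × 0.948 = 1337
80+: 850 × 0.907 + 600 × 0.669 = 771 + 401 = 1172
End of period: [43, 654, 387, 1337, 1172]
Scenario A total after 1 period: 3593
Scenario B projection —
After projecting period 1:
Births: 410 × 0.076 = 31
20–39: 690 × 0.948 = 654
40–59: 410 × 0.945 = 387
60–79: 1410 × 0.948 = 1337
80+: 850 × 0.907 + 600 × 0.669 = 771 + 401 = 1172
End of period: [31, 654, 387, 1337, 1172]
Scenario B total after 1 period: 3581
Difference B − A = 3581 − 3593 = -12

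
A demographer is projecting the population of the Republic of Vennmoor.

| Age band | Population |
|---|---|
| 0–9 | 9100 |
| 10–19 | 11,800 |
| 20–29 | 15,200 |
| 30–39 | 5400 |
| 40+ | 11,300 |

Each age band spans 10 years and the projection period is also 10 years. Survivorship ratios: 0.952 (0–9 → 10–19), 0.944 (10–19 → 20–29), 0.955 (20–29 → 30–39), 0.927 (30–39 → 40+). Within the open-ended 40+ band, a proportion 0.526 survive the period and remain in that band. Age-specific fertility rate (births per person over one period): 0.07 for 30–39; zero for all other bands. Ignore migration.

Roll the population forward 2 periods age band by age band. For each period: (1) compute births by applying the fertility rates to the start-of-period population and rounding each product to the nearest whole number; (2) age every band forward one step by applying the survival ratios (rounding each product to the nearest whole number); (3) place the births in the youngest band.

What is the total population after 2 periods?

39408

Call the bands 1 to 5, youngest first.
[period 1]
Births: 5400 * 0.07 = 378
Band 2: 9100 * 0.952 = 8663
Band 3: 11800 * 0.944 = 11139
Band 4: 15200 * 0.955 = 14516
Band 5: 5400 * 0.927 + 11300 * 0.526 = 5006 + 5944 = 10950
Giving 378 / 8663 / 11139 / 14516 / 10950.
[period 2]
Births: 14516 * 0.07 = 1016
Band 2: 378 * 0.952 = 360
Band 3: 8663 * 0.944 = 8178
Band 4: 11139 * 0.955 = 10638
Band 5: 14516 * 0.927 + 10950 * 0.526 = 13456 + 5760 = 19216
Giving 1016 / 360 / 8178 / 10638 / 19216.
Total after period 2: 1016 + 360 + 8178 + 10638 + 19216 = 39408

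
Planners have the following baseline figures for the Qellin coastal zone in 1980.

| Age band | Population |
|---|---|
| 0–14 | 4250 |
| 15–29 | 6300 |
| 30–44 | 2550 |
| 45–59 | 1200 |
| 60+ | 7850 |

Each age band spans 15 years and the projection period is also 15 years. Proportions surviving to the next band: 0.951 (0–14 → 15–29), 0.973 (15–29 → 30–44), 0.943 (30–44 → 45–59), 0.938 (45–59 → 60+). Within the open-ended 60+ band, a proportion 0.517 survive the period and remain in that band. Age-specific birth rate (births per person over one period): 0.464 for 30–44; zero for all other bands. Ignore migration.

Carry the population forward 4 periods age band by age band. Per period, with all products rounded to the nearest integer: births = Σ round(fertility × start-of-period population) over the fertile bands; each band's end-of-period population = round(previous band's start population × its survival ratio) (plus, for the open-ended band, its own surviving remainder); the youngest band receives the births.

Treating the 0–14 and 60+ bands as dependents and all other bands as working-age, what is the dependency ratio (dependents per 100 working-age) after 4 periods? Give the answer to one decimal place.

150.2

Let band 1 be 0–14 through band 5 = 60+.
[period 1]
Births: 2550 × 0.464 = 1183
Band 2: 4250 × 0.951 = 4042
Band 3: 6300 × 0.973 = 6130
Band 4: 2550 × 0.943 = 2405
Band 5: 1200 × 0.938 + 7850 × 0.517 = 1126 + 4058 = 5184
End of period: [1183, 4042, 6130, 2405, 5184]
[period 2]
Births: 6130 × 0.464 = 2844
Band 2: 1183 × 0.951 = 1125
Band 3: 4042 × 0.973 = 3933
Band 4: 6130 × 0.943 = 5781
Band 5: 2405 × 0.938 + 5184 × 0.517 = 2256 + 2680 = 4936
End of period: [2844, 1125, 3933, 5781, 4936]
[period 3]
Births: 3933 × 0.464 = 1825
Band 2: 2844 × 0.951 = 2705
Band 3: 1125 × 0.973 = 1095
Band 4: 3933 × 0.943 = 3709
Band 5: 5781 × 0.938 + 4936 × 0.517 = 5423 + 2552 = 7975
End of period: [1825, 2705, 1095, 3709, 7975]
[period 4]
Births: 1095 × 0.464 = 508
Band 2: 1825 × 0.951 = 1736
Band 3: 2705 × 0.973 = 2632
Band 4: 1095 × 0.943 = 1033
Band 5: 3709 × 0.938 + 7975 × 0.517 = 3479 + 4123 = 7602
End of period: [508, 1736, 2632, 1033, 7602]
Dependents (band 0–14 + band 60+) = 508 + 7602 = 8110; working-age = 5401; ratio = 8110/5401 × 100 = 150.2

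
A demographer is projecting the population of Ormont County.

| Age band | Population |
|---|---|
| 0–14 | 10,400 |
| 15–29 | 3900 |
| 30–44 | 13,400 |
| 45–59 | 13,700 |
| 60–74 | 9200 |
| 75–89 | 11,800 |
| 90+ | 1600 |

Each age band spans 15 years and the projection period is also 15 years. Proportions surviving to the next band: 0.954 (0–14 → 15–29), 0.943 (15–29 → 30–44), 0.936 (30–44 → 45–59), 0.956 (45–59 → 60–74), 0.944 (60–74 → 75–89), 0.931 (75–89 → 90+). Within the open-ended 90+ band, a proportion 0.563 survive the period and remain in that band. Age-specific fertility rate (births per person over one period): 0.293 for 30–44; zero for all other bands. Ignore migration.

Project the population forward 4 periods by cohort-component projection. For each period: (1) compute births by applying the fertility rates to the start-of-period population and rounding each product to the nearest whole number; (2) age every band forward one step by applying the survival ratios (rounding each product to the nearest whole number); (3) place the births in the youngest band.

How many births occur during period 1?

— Period 1 —
Births: 13400 × 0.293 = 3926
15–29: 10400 × 0.954 = 9922
30–44: 3900 × 0.943 = 3678
45–59: 13400 × 0.936 = 12542
60–74: 13700 × 0.956 = 13097
75–89: 9200 × 0.944 = 8685
90+: 11800 × 0.931 + 1600 × 0.563 = 10986 + 901 = 11887
Giving 3926 / 9922 / 3678 / 12542 / 13097 / 8685 / 11887.

3926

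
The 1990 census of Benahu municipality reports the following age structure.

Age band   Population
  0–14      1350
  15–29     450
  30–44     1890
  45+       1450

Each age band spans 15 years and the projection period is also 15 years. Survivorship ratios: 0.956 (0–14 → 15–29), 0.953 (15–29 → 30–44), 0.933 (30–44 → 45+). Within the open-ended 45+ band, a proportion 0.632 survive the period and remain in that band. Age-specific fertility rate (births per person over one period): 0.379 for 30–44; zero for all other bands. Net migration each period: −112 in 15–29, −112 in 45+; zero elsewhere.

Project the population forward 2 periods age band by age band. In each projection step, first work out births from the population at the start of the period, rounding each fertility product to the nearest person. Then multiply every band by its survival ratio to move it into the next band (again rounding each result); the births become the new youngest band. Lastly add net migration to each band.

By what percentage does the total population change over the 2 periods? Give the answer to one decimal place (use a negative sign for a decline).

Call the groups 1 to 4, youngest first.
[period 1]
Births: 1890 × 0.379 = 716
Group 2: 1350 × 0.956 = 1291
Group 3: 450 × 0.953 = 429
Group 4: 1890 × 0.933 + 1450 × 0.632 = 1763 + 916 = 2679
Net migration: Group 2 − 112 → 1179; Group 4 − 112 → 2567
→ [716, 1179, 429, 2567]
[period 2]
Births: 429 × 0.379 = 163
Group 2: 716 × 0.956 = 684
Group 3: 1179 × 0.953 = 1124
Group 4: 429 × 0.933 + 2567 × 0.632 = 400 + 1622 = 2022
Net migration: Group 2 − 112 → 572; Group 4 − 112 → 1910
→ [163, 572, 1124, 1910]
Total: 5140 → 3769; change = -1371; percentage change = -26.7%

-26.7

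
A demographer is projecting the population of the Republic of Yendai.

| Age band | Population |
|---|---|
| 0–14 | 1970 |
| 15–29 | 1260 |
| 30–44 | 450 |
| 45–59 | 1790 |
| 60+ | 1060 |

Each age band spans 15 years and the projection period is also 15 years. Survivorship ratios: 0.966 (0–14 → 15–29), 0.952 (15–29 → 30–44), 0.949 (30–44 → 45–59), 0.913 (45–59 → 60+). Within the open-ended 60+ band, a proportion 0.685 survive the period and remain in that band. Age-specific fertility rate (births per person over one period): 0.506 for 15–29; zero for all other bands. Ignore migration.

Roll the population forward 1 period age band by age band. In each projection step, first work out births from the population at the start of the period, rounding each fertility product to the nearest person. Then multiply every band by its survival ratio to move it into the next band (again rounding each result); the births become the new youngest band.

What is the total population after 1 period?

6528

Numbering the bands 1..5 from youngest to oldest:
After projecting period 1:
Births: 1260 * 0.506 = 638
Band 2: 1970 * 0.966 = 1903
Band 3: 1260 * 0.952 = 1200
Band 4: 450 * 0.949 = 427
Band 5: 1790 * 0.913 + 1060 * 0.685 = 1634 + 726 = 2360
Population now: 0–14=638, 15–29=1903, 30–44=1200, 45–59=427, 60+=2360
Total after period 1: 638 + 1903 + 1200 + 427 + 2360 = 6528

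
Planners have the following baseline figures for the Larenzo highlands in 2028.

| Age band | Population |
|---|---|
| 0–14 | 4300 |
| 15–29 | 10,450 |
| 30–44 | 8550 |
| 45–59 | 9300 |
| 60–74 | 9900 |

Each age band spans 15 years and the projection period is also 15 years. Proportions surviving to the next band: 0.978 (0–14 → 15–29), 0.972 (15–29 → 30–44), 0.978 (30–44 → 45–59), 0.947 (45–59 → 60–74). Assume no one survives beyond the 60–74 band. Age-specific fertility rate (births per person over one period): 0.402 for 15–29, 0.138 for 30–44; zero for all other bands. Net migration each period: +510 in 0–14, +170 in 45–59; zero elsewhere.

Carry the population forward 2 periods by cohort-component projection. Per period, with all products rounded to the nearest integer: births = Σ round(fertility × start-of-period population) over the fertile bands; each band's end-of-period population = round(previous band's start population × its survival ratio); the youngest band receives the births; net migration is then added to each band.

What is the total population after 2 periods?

[period 1]
Births: 10450 * 0.402 = 4201  |  8550 * 0.138 = 1180 — total 5381
15–29: 4300 * 0.978 = 4205
30–44: 10450 * 0.972 = 10157
45–59: 8550 * 0.978 = 8362
60–74: 9300 * 0.947 = 8807
Net migration: 0–14 + 510 → 5891; 45–59 + 170 → 8532
Population now: 0–14=5891, 15–29=4205, 30–44=10157, 45–59=8532, 60–74=8807
[period 2]
Births: 4205 * 0.402 = 1690  |  10157 * 0.138 = 1402 — total 3092
15–29: 5891 * 0.978 = 5761
30–44: 4205 * 0.972 = 4087
45–59: 10157 * 0.978 = 9934
60–74: 8532 * 0.947 = 8080
Net migration: 0–14 + 510 → 3602; 45–59 + 170 → 10104
Population now: 0–14=3602, 15–29=5761, 30–44=4087, 45–59=10104, 60–74=8080
Total after period 2: 3602 + 5761 + 4087 + 10104 + 8080 = 31634

31634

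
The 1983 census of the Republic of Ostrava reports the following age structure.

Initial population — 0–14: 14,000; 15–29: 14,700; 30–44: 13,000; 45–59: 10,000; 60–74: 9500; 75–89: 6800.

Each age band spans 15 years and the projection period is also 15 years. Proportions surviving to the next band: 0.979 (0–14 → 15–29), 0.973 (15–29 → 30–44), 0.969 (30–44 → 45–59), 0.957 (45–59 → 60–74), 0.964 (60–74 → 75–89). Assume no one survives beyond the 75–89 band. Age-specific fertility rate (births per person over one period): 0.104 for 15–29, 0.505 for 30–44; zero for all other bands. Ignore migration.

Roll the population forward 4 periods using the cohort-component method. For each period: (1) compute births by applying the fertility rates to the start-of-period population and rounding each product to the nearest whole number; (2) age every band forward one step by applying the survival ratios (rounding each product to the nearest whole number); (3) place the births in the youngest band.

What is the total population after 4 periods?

Let band 1 be 0–14 through band 6 = 75–89.
Period 1.
Births: 14700 × 0.104 = 1529, 13000 × 0.505 = 6565 → total 8094
Band 2: 14000 × 0.979 = 13706
Band 3: 14700 × 0.973 = 14303
Band 4: 13000 × 0.969 = 12597
Band 5: 10000 × 0.957 = 9570
Band 6: 9500 × 0.964 = 9158
→ [8094, 13706, 14303, 12597, 9570, 9158]
Period 2.
Births: 13706 × 0.104 = 1425, 14303 × 0.505 = 7223 → total 8648
Band 2: 8094 × 0.979 = 7924
Band 3: 13706 × 0.973 = 13336
Band 4: 14303 × 0.969 = 13860
Band 5: 12597 × 0.957 = 12055
Band 6: 9570 × 0.964 = 9225
→ [8648, 7924, 13336, 13860, 12055, 9225]
Period 3.
Births: 7924 × 0.104 = 824, 13336 × 0.505 = 6735 → total 7559
Band 2: 8648 × 0.979 = 8466
Band 3: 7924 × 0.973 = 7710
Band 4: 13336 × 0.969 = 12923
Band 5: 13860 × 0.957 = 13264
Band 6: 12055 × 0.964 = 11621
→ [7559, 8466, 7710, 12923, 13264, 11621]
Period 4.
Births: 8466 × 0.104 = 880, 7710 × 0.505 = 3894 → total 4774
Band 2: 7559 × 0.979 = 7400
Band 3: 8466 × 0.973 = 8237
Band 4: 7710 × 0.969 = 7471
Band 5: 12923 × 0.957 = 12367
Band 6: 13264 × 0.964 = 12786
→ [4774, 7400, 8237, 7471, 12367, 12786]
Total after period 4: 4774 + 7400 + 8237 + 7471 + 12367 + 12786 = 53035

53035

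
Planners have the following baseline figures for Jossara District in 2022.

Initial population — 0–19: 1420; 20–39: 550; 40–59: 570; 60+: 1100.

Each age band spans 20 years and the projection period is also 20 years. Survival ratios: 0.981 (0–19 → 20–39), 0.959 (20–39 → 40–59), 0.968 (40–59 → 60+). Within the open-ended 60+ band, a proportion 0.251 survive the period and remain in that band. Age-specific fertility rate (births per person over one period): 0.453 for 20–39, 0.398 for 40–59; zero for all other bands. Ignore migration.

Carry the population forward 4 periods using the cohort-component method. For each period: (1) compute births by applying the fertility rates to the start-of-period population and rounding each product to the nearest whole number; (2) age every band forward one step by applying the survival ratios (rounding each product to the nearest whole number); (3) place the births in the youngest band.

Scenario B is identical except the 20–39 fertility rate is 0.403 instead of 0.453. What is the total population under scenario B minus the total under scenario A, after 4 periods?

Period 1:
Births: 550 × 0.453 = 249  |  570 × 0.398 = 227 → total 476
20–39: 1420 × 0.981 = 1393
40–59: 550 × 0.959 = 527
60+: 570 × 0.968 + 1100 × 0.251 = 552 + 276 = 828
Population now: 0–19=476, 20–39=1393, 40–59=527, 60+=828
Period 2:
Births: 1393 × 0.453 = 631  |  527 × 0.398 = 210 → total 841
20–39: 476 × 0.981 = 467
40–59: 1393 × 0.959 = 1336
60+: 527 × 0.968 + 828 × 0.251 = 510 + 208 = 718
Population now: 0–19=841, 20–39=467, 40–59=1336, 60+=718
Period 3:
Births: 467 × 0.453 = 212  |  1336 × 0.398 = 532 → total 744
20–39: 841 × 0.981 = 825
40–59: 467 × 0.959 = 448
60+: 1336 × 0.968 + 718 × 0.251 = 1293 + 180 = 1473
Population now: 0–19=744, 20–39=825, 40–59=448, 60+=1473
Period 4:
Births: 825 × 0.453 = 374  |  448 × 0.398 = 178 → total 552
20–39: 744 × 0.981 = 730
40–59: 825 × 0.959 = 791
60+: 448 × 0.968 + 1473 × 0.251 = 434 + 370 = 804
Population now: 0–19=552, 20–39=730, 40–59=791, 60+=804
Scenario A total after 4 periods: 2877
Scenario B projection —
Period 1:
Births: 550 × 0.403 = 222  |  570 × 0.398 = 227 → total 449
20–39: 1420 × 0.981 = 1393
40–59: 550 × 0.959 = 527
60+: 570 × 0.968 + 1100 × 0.251 = 552 + 276 = 828
Population now: 0–19=449, 20–39=1393, 40–59=527, 60+=828
Period 2:
Births: 1393 × 0.403 = 561  |  527 × 0.398 = 210 → total 771
20–39: 449 × 0.981 = 440
40–59: 1393 × 0.959 = 1336
60+: 527 × 0.968 + 828 × 0.251 = 510 + 208 = 718
Population now: 0–19=771, 20–39=440, 40–59=1336, 60+=718
Period 3:
Births: 440 × 0.403 = 177  |  1336 × 0.398 = 532 → total 709
20–39: 771 × 0.981 = 756
40–59: 440 × 0.959 = 422
60+: 1336 × 0.968 + 718 × 0.251 = 1293 + 180 = 1473
Population now: 0–19=709, 20–39=756, 40–59=422, 60+=1473
Period 4:
Births: 756 × 0.403 = 305  |  422 × 0.398 = 168 → total 473
20–39: 709 × 0.981 = 696
40–59: 756 × 0.959 = 725
60+: 422 × 0.968 + 1473 × 0.251 = 408 + 370 = 778
Population now: 0–19=473, 20–39=696, 40–59=725, 60+=778
Scenario B total after 4 periods: 2672
Difference B − A = 2672 − 2877 = -205

-205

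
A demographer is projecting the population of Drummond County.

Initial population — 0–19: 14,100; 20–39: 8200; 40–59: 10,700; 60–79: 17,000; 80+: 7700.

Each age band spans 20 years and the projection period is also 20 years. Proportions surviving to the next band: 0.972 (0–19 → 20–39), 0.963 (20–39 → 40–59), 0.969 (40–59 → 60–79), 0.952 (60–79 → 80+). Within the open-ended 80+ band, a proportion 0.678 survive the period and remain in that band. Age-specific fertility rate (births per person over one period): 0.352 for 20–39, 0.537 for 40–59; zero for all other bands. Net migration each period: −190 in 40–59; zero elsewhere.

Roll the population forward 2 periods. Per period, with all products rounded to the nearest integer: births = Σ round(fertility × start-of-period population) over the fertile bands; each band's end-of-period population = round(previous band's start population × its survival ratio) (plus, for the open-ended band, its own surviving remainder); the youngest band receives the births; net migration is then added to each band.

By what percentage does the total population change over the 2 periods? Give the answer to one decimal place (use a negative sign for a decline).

7.8

[period 1]
Births: 8200 × 0.352 = 2886 ; 10700 × 0.537 = 5746 → total 8632
20–39: 14100 × 0.972 = 13705
40–59: 8200 × 0.963 = 7897
60–79: 10700 × 0.969 = 10368
80+: 17000 × 0.952 + 7700 × 0.678 = 16184 + 5221 = 21405
Net migration: 40–59 − 190 → 7707
Giving 8632 / 13705 / 7707 / 10368 / 21405.
[period 2]
Births: 13705 × 0.352 = 4824 ; 7707 × 0.537 = 4139 → total 8963
20–39: 8632 × 0.972 = 8390
40–59: 13705 × 0.963 = 13198
60–79: 7707 × 0.969 = 7468
80+: 10368 × 0.952 + 21405 × 0.678 = 9870 + 14513 = 24383
Net migration: 40–59 − 190 → 13008
Giving 8963 / 8390 / 13008 / 7468 / 24383.
Total: 57700 → 62212; change = 4512; percentage change = 7.8%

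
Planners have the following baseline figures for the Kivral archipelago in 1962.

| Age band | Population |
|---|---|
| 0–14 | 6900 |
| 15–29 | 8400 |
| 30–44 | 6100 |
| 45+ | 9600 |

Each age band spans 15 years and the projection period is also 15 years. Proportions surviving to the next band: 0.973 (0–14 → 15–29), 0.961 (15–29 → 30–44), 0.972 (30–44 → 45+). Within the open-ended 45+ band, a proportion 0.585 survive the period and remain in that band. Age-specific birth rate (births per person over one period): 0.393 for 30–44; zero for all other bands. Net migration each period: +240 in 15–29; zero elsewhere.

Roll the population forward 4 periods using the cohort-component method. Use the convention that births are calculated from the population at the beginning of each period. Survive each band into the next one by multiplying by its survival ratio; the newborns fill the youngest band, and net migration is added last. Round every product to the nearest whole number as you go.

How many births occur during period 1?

2397

(Groups numbered youngest = 1 to oldest = 4.)
[period 1]
Births: 6100 * 0.393 = 2397
Group 2: 6900 * 0.973 = 6714
Group 3: 8400 * 0.961 = 8072
Group 4: 6100 * 0.972 + 9600 * 0.585 = 5929 + 5616 = 11545
Net migration: Group 2 + 240 → 6954
Giving 2397 / 6954 / 8072 / 11545.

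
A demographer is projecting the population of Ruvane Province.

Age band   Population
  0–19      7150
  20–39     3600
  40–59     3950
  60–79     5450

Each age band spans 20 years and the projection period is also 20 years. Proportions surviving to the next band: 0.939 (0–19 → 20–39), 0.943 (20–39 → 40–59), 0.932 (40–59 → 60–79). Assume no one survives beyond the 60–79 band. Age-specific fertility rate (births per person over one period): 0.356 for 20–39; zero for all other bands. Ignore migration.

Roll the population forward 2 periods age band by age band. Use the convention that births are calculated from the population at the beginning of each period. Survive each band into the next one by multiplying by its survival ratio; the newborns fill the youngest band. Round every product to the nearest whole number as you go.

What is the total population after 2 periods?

13089

Call the bands 1 to 4, youngest first.
After projecting period 1:
Births: 3600 * 0.356 = 1282
Band 2: 7150 * 0.939 = 6714
Band 3: 3600 * 0.943 = 3395
Band 4: 3950 * 0.932 = 3681
End of period: [1282, 6714, 3395, 3681]
After projecting period 2:
Births: 6714 * 0.356 = 2390
Band 2: 1282 * 0.939 = 1204
Band 3: 6714 * 0.943 = 6331
Band 4: 3395 * 0.932 = 3164
End of period: [2390, 1204, 6331, 3164]
Total after period 2: 2390 + 1204 + 6331 + 3164 = 13089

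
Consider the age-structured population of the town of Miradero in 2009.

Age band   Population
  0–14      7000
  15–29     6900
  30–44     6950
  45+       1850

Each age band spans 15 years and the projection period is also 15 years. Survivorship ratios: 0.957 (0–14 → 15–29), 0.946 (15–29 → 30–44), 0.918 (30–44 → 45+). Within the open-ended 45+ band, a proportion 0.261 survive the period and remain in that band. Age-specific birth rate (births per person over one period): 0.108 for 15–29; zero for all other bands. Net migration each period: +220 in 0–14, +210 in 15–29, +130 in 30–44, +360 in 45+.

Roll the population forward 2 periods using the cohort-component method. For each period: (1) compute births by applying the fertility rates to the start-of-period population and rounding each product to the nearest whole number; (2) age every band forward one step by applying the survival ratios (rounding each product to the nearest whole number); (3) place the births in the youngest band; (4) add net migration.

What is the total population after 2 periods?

Period 1:
Births: 6900 × 0.108 = 745
15–29: 7000 × 0.957 = 6699
30–44: 6900 × 0.946 = 6527
45+: 6950 × 0.918 + 1850 × 0.261 = 6380 + 483 = 6863
Net migration: 0–14 + 220 → 965; 15–29 + 210 → 6909; 30–44 + 130 → 6657; 45+ + 360 → 7223
Population now: 0–14=965, 15–29=6909, 30–44=6657, 45+=7223
Period 2:
Births: 6909 × 0.108 = 746
15–29: 965 × 0.957 = 924
30–44: 6909 × 0.946 = 6536
45+: 6657 × 0.918 + 7223 × 0.261 = 6111 + 1885 = 7996
Net migration: 0–14 + 220 → 966; 15–29 + 210 → 1134; 30–44 + 130 → 6666; 45+ + 360 → 8356
Population now: 0–14=966, 15–29=1134, 30–44=6666, 45+=8356
Total after period 2: 966 + 1134 + 6666 + 8356 = 17122

17122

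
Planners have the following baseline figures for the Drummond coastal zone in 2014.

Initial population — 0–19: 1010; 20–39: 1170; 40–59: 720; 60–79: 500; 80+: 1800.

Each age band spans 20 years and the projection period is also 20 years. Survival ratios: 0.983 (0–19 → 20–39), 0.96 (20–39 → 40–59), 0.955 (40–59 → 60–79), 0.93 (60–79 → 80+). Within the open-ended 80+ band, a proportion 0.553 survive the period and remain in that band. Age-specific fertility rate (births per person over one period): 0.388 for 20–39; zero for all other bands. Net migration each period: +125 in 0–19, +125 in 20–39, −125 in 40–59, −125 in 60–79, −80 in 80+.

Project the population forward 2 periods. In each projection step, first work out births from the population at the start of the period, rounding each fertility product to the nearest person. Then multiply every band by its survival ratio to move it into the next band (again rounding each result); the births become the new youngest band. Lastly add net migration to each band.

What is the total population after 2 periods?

[period 1]
Births: 1170 * 0.388 = 454
20–39: 1010 * 0.983 = 993
40–59: 1170 * 0.96 = 1123
60–79: 720 * 0.955 = 688
80+: 500 * 0.93 + 1800 * 0.553 = 465 + 995 = 1460
Net migration: 0–19 + 125 → 579; 20–39 + 125 → 1118; 40–59 − 125 → 998; 60–79 − 125 → 563; 80+ − 80 → 1380
Giving 579 / 1118 / 998 / 563 / 1380.
[period 2]
Births: 1118 * 0.388 = 434
20–39: 579 * 0.983 = 569
40–59: 1118 * 0.96 = 1073
60–79: 998 * 0.955 = 953
80+: 563 * 0.93 + 1380 * 0.553 = 524 + 763 = 1287
Net migration: 0–19 + 125 → 559; 20–39 + 125 → 694; 40–59 − 125 → 948; 60–79 − 125 → 828; 80+ − 80 → 1207
Giving 559 / 694 / 948 / 828 / 1207.
Total after period 2: 559 + 694 + 948 + 828 + 1207 = 4236

4236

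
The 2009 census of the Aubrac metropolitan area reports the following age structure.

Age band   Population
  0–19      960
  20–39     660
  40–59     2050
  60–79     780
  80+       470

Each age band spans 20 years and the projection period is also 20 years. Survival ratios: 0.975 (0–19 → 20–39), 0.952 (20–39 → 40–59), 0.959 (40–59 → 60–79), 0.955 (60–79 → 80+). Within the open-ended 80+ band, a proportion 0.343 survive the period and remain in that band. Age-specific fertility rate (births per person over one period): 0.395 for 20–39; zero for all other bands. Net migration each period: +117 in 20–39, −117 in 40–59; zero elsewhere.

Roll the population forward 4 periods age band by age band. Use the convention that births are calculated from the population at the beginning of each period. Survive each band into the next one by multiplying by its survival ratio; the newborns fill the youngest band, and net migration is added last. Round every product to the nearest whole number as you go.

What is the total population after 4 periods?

Period 1.
Births: 660 × 0.395 = 261
20–39: 960 × 0.975 = 936
40–59: 660 × 0.952 = 628
60–79: 2050 × 0.959 = 1966
80+: 780 × 0.955 + 470 × 0.343 = 745 + 161 = 906
Net migration: 20–39 + 117 → 1053; 40–59 − 117 → 511
→ [261, 1053, 511, 1966, 906]
Period 2.
Births: 1053 × 0.395 = 416
20–39: 261 × 0.975 = 254
40–59: 1053 × 0.952 = 1002
60–79: 511 × 0.959 = 490
80+: 1966 × 0.955 + 906 × 0.343 = 1878 + 311 = 2189
Net migration: 20–39 + 117 → 371; 40–59 − 117 → 885
→ [416, 371, 885, 490, 2189]
Period 3.
Births: 371 × 0.395 = 147
20–39: 416 × 0.975 = 406
40–59: 371 × 0.952 = 353
60–79: 885 × 0.959 = 849
80+: 490 × 0.955 + 2189 × 0.343 = 468 + 751 = 1219
Net migration: 20–39 + 117 → 523; 40–59 − 117 → 236
→ [147, 523, 236, 849, 1219]
Period 4.
Births: 523 × 0.395 = 207
20–39: 147 × 0.975 = 143
40–59: 523 × 0.952 = 498
60–79: 236 × 0.959 = 226
80+: 849 × 0.955 + 1219 × 0.343 = 811 + 418 = 1229
Net migration: 20–39 + 117 → 260; 40–59 − 117 → 381
→ [207, 260, 381, 226, 1229]
Total after period 4: 207 + 260 + 381 + 226 + 1229 = 2303

2303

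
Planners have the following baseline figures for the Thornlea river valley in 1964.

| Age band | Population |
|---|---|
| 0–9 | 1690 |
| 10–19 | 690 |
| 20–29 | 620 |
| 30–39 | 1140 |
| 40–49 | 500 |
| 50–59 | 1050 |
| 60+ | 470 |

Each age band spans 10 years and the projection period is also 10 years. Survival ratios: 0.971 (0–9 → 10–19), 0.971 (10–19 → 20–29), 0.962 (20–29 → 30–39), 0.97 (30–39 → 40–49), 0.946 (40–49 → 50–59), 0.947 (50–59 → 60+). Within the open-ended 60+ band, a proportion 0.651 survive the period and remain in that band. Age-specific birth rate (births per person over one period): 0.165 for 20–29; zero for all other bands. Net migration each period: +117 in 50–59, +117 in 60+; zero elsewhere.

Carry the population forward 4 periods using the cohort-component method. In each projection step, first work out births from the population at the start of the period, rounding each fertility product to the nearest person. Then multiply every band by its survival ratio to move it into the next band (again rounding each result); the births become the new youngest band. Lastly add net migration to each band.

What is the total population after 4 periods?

4879

Period 1.
Births: 620 × 0.165 = 102
10–19: 1690 × 0.971 = 1641
20–29: 690 × 0.971 = 670
30–39: 620 × 0.962 = 596
40–49: 1140 × 0.97 = 1106
50–59: 500 × 0.946 = 473
60+: 1050 × 0.947 + 470 × 0.651 = 994 + 306 = 1300
Net migration: 50–59 + 117 → 590; 60+ + 117 → 1417
→ [102, 1641, 670, 596, 1106, 590, 1417]
Period 2.
Births: 670 × 0.165 = 111
10–19: 102 × 0.971 = 99
20–29: 1641 × 0.971 = 1593
30–39: 670 × 0.962 = 645
40–49: 596 × 0.97 = 578
50–59: 1106 × 0.946 = 1046
60+: 590 × 0.947 + 1417 × 0.651 = 559 + 922 = 1481
Net migration: 50–59 + 117 → 1163; 60+ + 117 → 1598
→ [111, 99, 1593, 645, 578, 1163, 1598]
Period 3.
Births: 1593 × 0.165 = 263
10–19: 111 × 0.971 = 108
20–29: 99 × 0.971 = 96
30–39: 1593 × 0.962 = 1532
40–49: 645 × 0.97 = 626
50–59: 578 × 0.946 = 547
60+: 1163 × 0.947 + 1598 × 0.651 = 1101 + 1040 = 2141
Net migration: 50–59 + 117 → 664; 60+ + 117 → 2258
→ [263, 108, 96, 1532, 626, 664, 2258]
Period 4.
Births: 96 × 0.165 = 16
10–19: 263 × 0.971 = 255
20–29: 108 × 0.971 = 105
30–39: 96 × 0.962 = 92
40–49: 1532 × 0.97 = 1486
50–59: 626 × 0.946 = 592
60+: 664 × 0.947 + 2258 × 0.651 = 629 + 1470 = 2099
Net migration: 50–59 + 117 → 709; 60+ + 117 → 2216
→ [16, 255, 105, 92, 1486, 709, 2216]
Total after period 4: 16 + 255 + 105 + 92 + 1486 + 709 + 2216 = 4879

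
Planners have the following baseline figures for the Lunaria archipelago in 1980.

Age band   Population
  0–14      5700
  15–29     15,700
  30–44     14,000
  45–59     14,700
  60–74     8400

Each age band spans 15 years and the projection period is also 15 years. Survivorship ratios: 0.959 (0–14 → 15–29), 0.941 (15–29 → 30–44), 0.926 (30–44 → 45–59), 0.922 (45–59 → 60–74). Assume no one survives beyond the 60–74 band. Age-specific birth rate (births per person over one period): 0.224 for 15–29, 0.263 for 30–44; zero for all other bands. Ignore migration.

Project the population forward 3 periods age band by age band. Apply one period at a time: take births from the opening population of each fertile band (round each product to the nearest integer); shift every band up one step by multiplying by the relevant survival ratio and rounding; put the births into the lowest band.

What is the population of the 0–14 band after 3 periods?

2899

Call the groups 1 to 5, youngest first.
— Period 1 —
Births: 15700 × 0.224 = 3517, 14000 × 0.263 = 3682 → 7199
Group 2: 5700 × 0.959 = 5466
Group 3: 15700 × 0.941 = 14774
Group 4: 14000 × 0.926 = 12964
Group 5: 14700 × 0.922 = 13553
Giving 7199 / 5466 / 14774 / 12964 / 13553.
— Period 2 —
Births: 5466 × 0.224 = 1224, 14774 × 0.263 = 3886 → 5110
Group 2: 7199 × 0.959 = 6904
Group 3: 5466 × 0.941 = 5144
Group 4: 14774 × 0.926 = 13681
Group 5: 12964 × 0.922 = 11953
Giving 5110 / 6904 / 5144 / 13681 / 11953.
— Period 3 —
Births: 6904 × 0.224 = 1546, 5144 × 0.263 = 1353 → 2899
Group 2: 5110 × 0.959 = 4900
Group 3: 6904 × 0.941 = 6497
Group 4: 5144 × 0.926 = 4763
Group 5: 13681 × 0.922 = 12614
Giving 2899 / 4900 / 6497 / 4763 / 12614.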